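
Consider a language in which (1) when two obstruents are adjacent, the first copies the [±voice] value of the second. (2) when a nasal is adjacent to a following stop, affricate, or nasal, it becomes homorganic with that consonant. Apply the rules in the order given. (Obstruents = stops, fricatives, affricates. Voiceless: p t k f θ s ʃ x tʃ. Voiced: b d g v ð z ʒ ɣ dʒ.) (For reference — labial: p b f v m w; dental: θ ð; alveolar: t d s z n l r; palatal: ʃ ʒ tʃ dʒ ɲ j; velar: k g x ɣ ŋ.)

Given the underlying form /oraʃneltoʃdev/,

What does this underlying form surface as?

Rule 1: /ʃ/ before /d/ (voiced) → [ʒ]
After rule 1: oraʃneltoʒdev
Rule 2: no segment meets the rule's conditions; no change.

[oraʃneltoʒdev]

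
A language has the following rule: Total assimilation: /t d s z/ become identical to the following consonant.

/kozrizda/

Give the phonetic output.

[korridda]

/z/ before /r/ → [r] (total assimilation)
/z/ before /d/ → [d] (total assimilation)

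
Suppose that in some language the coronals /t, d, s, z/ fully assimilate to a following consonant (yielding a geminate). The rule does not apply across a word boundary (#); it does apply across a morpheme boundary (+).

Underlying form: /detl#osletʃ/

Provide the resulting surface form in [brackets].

[dell#olletʃ]

/t/ before /l/ → [l] (total assimilation)
/s/ before /l/ → [l] (total assimilation)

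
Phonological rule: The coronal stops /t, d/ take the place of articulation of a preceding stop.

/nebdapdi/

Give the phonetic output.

/d/ after /b/ (labial) → [b]
/d/ after /p/ (labial) → [b]

[nebbapbi]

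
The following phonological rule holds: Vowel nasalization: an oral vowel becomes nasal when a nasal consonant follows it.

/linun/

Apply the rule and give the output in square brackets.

[lĩnũn]

/i/ before nasal /n/ → [ĩ]
/u/ before nasal /n/ → [ũ]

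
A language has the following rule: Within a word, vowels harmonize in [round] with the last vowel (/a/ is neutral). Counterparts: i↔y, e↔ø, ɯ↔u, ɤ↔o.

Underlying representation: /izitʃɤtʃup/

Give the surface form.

[yzytʃotʃup]

/i/ harmonizes with /u/ ([+round]) → [y]
/i/ harmonizes with /u/ ([+round]) → [y]
/ɤ/ harmonizes with /u/ ([+round]) → [o]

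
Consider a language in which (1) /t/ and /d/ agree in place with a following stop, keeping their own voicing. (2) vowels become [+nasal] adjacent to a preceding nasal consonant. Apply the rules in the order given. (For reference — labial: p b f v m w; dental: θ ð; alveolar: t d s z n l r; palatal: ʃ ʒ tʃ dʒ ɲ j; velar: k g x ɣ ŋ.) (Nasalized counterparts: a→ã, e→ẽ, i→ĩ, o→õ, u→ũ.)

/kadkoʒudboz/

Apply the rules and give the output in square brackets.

Rule 1: /d/ before /k/ (velar) → [g]
Rule 1: /d/ before /b/ (labial) → [b]
After rule 1: kagkoʒubboz
Rule 2: no segment meets the rule's conditions; no change.

[kagkoʒubboz]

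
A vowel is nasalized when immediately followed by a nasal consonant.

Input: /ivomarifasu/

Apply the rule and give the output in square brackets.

/o/ before nasal /m/ → [õ]

[ivõmarifasu]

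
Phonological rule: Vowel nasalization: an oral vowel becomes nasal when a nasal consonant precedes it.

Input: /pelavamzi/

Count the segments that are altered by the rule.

No segment meets the rule's conditions.

0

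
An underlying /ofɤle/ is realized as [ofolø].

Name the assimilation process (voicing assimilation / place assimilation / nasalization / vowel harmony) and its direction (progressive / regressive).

vowel harmony, progressive

/ɤ/→[o] /e/→[ø].
Vowels agree with the first vowel, so the harmony is progressive.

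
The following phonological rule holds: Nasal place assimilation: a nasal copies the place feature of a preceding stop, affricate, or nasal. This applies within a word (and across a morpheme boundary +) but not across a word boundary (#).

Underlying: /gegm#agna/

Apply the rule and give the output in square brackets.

/m/ after /g/ (velar) → [ŋ]
/n/ after /g/ (velar) → [ŋ]

[gegŋ#agŋa]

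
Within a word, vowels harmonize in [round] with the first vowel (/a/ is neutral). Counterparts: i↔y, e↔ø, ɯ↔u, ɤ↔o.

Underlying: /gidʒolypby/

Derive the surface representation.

/o/ harmonizes with /i/ ([-round]) → [ɤ]
/y/ harmonizes with /i/ ([-round]) → [i]
/y/ harmonizes with /i/ ([-round]) → [i]

[gidʒɤlipbi]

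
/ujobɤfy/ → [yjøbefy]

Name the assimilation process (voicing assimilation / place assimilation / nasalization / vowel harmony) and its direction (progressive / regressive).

/u/→[y] /o/→[ø] /ɤ/→[e].
Vowels agree with the last vowel, so the harmony is regressive.

vowel harmony, regressive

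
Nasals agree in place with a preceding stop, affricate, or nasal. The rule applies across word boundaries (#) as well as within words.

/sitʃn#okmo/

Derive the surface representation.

/n/ after /tʃ/ (palatal) → [ɲ]
/m/ after /k/ (velar) → [ŋ]

[sitʃɲ#okŋo]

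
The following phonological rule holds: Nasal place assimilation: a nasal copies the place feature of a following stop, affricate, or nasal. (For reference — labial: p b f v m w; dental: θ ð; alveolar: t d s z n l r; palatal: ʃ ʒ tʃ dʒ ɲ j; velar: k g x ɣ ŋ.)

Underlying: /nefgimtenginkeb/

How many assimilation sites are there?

/m/ before /t/ (alveolar) → [n]
/n/ before /g/ (velar) → [ŋ]
/n/ before /k/ (velar) → [ŋ]
3 segments change.

3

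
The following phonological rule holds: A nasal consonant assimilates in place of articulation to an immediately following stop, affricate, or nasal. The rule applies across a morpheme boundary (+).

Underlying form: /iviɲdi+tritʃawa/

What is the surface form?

/ɲ/ before /d/ (alveolar) → [n]

[ivindi+tritʃawa]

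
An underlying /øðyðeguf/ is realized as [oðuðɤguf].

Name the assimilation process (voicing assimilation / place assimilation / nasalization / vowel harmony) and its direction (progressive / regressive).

/ø/→[o] /y/→[u] /e/→[ɤ].
Vowels agree with the last vowel, so the harmony is regressive.

vowel harmony, regressive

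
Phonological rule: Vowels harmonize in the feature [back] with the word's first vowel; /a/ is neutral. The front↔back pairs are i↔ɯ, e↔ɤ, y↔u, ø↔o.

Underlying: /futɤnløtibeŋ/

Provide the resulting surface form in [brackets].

/ø/ harmonizes with /u/ ([+back]) → [o]
/i/ harmonizes with /u/ ([+back]) → [ɯ]
/e/ harmonizes with /u/ ([+back]) → [ɤ]

[futɤnlotɯbɤŋ]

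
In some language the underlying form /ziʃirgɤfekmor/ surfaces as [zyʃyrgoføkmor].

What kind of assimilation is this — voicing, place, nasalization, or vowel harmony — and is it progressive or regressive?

vowel harmony, regressive

/i/→[y] /i/→[y] /ɤ/→[o] /e/→[ø].
Vowels agree with the last vowel, so the harmony is regressive.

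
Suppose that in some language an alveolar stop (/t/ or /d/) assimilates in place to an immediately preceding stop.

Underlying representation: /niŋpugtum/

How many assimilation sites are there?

/t/ after /g/ (velar) → [k]
1 segment changes.

1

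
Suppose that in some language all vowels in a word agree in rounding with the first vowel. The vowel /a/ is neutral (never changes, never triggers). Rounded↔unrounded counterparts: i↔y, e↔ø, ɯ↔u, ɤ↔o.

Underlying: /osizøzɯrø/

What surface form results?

/i/ harmonizes with /o/ ([+round]) → [y]
/ɯ/ harmonizes with /o/ ([+round]) → [u]

[osyzøzurø]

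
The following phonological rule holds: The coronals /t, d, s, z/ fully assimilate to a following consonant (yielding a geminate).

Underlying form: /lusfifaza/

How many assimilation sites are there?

1

/s/ before /f/ → [f] (total assimilation)
1 segment changes.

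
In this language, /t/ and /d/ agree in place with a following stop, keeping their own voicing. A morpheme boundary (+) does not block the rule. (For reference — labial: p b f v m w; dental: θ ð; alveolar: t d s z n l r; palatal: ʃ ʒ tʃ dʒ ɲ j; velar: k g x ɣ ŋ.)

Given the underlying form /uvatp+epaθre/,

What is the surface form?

[uvapp+epaθre]

/t/ before /p/ (labial) → [p]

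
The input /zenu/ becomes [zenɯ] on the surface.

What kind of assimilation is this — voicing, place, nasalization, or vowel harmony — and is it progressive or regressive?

/u/→[ɯ].
Vowels agree with the first vowel, so the harmony is progressive.

vowel harmony, progressive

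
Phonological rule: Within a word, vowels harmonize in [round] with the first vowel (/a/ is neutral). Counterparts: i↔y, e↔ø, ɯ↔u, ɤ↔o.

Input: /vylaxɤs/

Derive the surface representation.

/ɤ/ harmonizes with /y/ ([+round]) → [o]

[vylaxos]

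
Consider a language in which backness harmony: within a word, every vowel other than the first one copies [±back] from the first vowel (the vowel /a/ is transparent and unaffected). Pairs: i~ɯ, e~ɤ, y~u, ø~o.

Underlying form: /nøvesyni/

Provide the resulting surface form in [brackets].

no segment meets the rule's conditions; no change.

[nøvesyni]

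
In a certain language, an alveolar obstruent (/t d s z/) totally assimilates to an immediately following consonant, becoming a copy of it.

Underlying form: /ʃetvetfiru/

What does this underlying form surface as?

[ʃevveffiru]

/t/ before /v/ → [v] (total assimilation)
/t/ before /f/ → [f] (total assimilation)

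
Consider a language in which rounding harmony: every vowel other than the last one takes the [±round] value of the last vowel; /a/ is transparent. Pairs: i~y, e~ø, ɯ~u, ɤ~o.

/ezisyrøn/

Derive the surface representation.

/e/ harmonizes with /ø/ ([+round]) → [ø]
/i/ harmonizes with /ø/ ([+round]) → [y]

[øzysyrøn]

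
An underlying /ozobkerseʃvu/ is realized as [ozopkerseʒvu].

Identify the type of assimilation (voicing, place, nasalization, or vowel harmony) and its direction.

voicing assimilation, regressive

/b/→[p] /ʃ/→[ʒ].
Each target copies a feature from the following segment, so the direction is regressive.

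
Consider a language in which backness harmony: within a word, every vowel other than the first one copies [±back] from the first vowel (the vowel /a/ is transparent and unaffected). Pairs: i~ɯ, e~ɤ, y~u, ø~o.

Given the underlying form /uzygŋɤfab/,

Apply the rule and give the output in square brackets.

[uzugŋɤfab]

/y/ harmonizes with /u/ ([+back]) → [u]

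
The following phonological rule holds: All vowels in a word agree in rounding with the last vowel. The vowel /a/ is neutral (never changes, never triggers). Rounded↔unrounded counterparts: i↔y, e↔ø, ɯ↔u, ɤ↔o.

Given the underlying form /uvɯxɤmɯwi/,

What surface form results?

/u/ harmonizes with /i/ ([-round]) → [ɯ]

[ɯvɯxɤmɯwi]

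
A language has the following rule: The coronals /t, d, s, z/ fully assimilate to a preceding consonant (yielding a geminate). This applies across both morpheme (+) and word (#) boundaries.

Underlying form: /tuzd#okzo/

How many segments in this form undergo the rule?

/d/ after /z/ → [z] (total assimilation)
/z/ after /k/ → [k] (total assimilation)
2 segments change.

2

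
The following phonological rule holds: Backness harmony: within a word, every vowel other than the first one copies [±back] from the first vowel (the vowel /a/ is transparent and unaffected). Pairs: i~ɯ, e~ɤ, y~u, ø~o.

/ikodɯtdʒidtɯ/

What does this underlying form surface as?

[ikøditdʒidti]

/o/ harmonizes with /i/ ([-back]) → [ø]
/ɯ/ harmonizes with /i/ ([-back]) → [i]
/ɯ/ harmonizes with /i/ ([-back]) → [i]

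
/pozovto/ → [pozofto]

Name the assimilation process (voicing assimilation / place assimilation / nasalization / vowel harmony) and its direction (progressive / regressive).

voicing assimilation, regressive

/v/→[f].
Each target copies a feature from the following segment, so the direction is regressive.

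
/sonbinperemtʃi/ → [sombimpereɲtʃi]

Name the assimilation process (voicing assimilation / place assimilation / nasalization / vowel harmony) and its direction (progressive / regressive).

place assimilation, regressive

/n/→[m] /n/→[m] /m/→[ɲ].
Each target copies a feature from the following segment, so the direction is regressive.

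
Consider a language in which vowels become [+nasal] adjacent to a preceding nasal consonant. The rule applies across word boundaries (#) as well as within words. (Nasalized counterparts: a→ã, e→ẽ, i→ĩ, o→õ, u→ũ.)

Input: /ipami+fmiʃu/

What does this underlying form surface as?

[ipamĩ+fmĩʃu]

/i/ after nasal /m/ → [ĩ]
/i/ after nasal /m/ → [ĩ]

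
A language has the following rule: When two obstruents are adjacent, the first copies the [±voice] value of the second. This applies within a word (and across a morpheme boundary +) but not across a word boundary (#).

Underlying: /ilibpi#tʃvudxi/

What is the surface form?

/b/ before /p/ (voiceless) → [p]
/tʃ/ before /v/ (voiced) → [dʒ]
/d/ before /x/ (voiceless) → [t]

[ilippi#dʒvutxi]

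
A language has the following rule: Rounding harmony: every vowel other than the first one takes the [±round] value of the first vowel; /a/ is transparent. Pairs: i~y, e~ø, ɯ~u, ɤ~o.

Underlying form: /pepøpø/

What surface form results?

/ø/ harmonizes with /e/ ([-round]) → [e]
/ø/ harmonizes with /e/ ([-round]) → [e]

[pepepe]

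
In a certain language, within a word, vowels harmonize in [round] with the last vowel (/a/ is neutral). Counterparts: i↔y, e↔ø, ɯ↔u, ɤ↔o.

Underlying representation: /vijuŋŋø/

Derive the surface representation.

/i/ harmonizes with /ø/ ([+round]) → [y]

[vyjuŋŋø]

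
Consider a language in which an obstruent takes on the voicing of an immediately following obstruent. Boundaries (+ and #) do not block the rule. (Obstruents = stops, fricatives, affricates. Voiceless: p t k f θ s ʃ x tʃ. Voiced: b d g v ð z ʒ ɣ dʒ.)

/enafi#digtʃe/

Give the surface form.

[enafi#diktʃe]

/g/ before /tʃ/ (voiceless) → [k]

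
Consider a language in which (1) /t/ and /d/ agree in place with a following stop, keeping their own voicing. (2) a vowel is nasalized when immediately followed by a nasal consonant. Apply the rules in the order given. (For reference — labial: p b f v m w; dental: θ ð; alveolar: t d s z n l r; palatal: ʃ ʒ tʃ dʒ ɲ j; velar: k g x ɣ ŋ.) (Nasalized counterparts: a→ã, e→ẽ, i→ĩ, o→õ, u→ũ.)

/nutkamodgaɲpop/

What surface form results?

[nukkãmoggãɲpop]

Rule 1: /t/ before /k/ (velar) → [k]
Rule 1: /d/ before /g/ (velar) → [g]
After rule 1: nukkamoggaɲpop
Rule 2: /a/ before nasal /m/ → [ã]
Rule 2: /a/ before nasal /ɲ/ → [ã]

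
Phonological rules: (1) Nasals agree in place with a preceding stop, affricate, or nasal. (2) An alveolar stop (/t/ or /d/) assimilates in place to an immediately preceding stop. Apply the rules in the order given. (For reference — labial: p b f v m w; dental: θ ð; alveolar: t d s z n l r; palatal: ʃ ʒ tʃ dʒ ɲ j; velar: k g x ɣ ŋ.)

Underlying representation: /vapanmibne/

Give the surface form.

[vapannibme]

Rule 1: /m/ after /n/ (alveolar) → [n]
Rule 1: /n/ after /b/ (labial) → [m]
After rule 1: vapannibme
Rule 2: no segment meets the rule's conditions; no change.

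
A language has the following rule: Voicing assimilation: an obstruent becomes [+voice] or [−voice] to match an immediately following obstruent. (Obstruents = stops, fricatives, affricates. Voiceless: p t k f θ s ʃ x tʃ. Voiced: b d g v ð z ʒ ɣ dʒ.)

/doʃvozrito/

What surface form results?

[doʒvozrito]

/ʃ/ before /v/ (voiced) → [ʒ]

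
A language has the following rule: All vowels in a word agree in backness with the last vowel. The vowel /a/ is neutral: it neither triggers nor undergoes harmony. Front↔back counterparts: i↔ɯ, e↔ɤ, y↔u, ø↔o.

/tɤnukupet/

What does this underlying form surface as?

/ɤ/ harmonizes with /e/ ([-back]) → [e]
/u/ harmonizes with /e/ ([-back]) → [y]
/u/ harmonizes with /e/ ([-back]) → [y]

[tenykypet]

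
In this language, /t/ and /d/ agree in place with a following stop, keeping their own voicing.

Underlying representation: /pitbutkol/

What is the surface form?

/t/ before /b/ (labial) → [p]
/t/ before /k/ (velar) → [k]

[pipbukkol]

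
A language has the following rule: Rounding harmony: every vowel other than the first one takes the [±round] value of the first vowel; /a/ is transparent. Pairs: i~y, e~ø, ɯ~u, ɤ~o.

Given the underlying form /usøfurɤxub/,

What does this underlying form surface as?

/ɤ/ harmonizes with /u/ ([+round]) → [o]

[usøfuroxub]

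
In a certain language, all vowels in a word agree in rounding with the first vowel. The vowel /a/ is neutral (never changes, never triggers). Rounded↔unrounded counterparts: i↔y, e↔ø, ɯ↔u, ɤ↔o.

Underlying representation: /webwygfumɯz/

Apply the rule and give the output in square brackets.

/y/ harmonizes with /e/ ([-round]) → [i]
/u/ harmonizes with /e/ ([-round]) → [ɯ]

[webwigfɯmɯz]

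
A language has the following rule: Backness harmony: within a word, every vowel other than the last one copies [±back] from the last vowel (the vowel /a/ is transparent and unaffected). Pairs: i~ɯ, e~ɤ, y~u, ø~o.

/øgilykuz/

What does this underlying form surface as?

/ø/ harmonizes with /u/ ([+back]) → [o]
/i/ harmonizes with /u/ ([+back]) → [ɯ]
/y/ harmonizes with /u/ ([+back]) → [u]

[ogɯlukuz]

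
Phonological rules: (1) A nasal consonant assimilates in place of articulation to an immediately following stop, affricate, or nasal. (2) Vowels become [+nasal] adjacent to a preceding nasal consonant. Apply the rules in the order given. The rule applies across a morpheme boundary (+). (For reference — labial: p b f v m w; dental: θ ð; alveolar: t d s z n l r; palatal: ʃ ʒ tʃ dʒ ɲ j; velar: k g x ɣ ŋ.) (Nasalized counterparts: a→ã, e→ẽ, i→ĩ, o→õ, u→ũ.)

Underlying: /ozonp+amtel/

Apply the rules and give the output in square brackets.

Rule 1: /n/ before /p/ (labial) → [m]
Rule 1: /m/ before /t/ (alveolar) → [n]
After rule 1: ozomp+antel
Rule 2: no segment meets the rule's conditions; no change.

[ozomp+antel]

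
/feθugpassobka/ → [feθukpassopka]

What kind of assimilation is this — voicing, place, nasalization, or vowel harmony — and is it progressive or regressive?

/g/→[k] /b/→[p].
Each target copies a feature from the following segment, so the direction is regressive.

voicing assimilation, regressive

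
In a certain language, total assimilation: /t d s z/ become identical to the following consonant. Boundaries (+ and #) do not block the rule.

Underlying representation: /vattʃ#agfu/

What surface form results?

/t/ before /tʃ/ → [tʃ] (total assimilation)

[vatʃtʃ#agfu]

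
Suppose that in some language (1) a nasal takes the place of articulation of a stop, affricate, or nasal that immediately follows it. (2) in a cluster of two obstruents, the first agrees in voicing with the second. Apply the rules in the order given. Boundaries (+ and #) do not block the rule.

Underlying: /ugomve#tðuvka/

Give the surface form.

[ugomve#dðufka]

Rule 1: no segment meets the rule's conditions; no change.
After rule 1: ugomve#tðuvka
Rule 2: /t/ before /ð/ (voiced) → [d]
Rule 2: /v/ before /k/ (voiceless) → [f]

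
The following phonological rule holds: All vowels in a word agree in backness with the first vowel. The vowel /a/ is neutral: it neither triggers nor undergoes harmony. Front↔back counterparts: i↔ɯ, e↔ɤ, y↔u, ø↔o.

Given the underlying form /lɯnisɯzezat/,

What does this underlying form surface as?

[lɯnɯsɯzɤzat]

/i/ harmonizes with /ɯ/ ([+back]) → [ɯ]
/e/ harmonizes with /ɯ/ ([+back]) → [ɤ]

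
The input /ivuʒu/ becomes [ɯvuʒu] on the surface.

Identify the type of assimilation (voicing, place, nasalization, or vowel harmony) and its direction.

/i/→[ɯ].
Vowels agree with the last vowel, so the harmony is regressive.

vowel harmony, regressive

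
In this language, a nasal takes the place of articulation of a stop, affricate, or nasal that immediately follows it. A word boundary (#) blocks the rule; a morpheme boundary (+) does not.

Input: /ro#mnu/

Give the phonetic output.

/m/ before /n/ (alveolar) → [n]

[ro#nnu]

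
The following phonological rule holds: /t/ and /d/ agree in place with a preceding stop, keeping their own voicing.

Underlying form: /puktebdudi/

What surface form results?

/t/ after /k/ (velar) → [k]
/d/ after /b/ (labial) → [b]

[pukkebbudi]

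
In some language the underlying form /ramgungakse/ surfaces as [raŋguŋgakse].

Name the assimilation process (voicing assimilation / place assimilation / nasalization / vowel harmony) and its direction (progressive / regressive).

/m/→[ŋ] /n/→[ŋ].
Each target copies a feature from the following segment, so the direction is regressive.

place assimilation, regressive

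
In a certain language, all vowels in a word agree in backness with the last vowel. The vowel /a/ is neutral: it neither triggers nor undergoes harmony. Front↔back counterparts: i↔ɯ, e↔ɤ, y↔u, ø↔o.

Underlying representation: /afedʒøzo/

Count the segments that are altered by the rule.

2

/e/ harmonizes with /o/ ([+back]) → [ɤ]
/ø/ harmonizes with /o/ ([+back]) → [o]
2 segments change.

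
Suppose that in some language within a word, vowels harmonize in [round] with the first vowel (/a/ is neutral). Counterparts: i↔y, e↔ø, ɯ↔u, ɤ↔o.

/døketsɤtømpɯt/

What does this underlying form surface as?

/e/ harmonizes with /ø/ ([+round]) → [ø]
/ɤ/ harmonizes with /ø/ ([+round]) → [o]
/ɯ/ harmonizes with /ø/ ([+round]) → [u]

[døkøtsotømput]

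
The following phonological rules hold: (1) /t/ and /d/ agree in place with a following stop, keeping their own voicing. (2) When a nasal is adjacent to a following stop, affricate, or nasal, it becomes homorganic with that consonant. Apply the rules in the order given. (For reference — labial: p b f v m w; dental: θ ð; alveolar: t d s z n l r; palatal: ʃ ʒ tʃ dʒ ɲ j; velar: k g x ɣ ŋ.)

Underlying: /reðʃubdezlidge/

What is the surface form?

[reðʃubdezligge]

Rule 1: /d/ before /g/ (velar) → [g]
After rule 1: reðʃubdezligge
Rule 2: no segment meets the rule's conditions; no change.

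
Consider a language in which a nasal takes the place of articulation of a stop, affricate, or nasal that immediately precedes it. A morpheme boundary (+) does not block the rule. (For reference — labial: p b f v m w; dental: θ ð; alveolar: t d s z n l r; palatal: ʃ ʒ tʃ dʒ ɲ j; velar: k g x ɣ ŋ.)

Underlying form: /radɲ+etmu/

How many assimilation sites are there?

/ɲ/ after /d/ (alveolar) → [n]
/m/ after /t/ (alveolar) → [n]
2 segments change.

2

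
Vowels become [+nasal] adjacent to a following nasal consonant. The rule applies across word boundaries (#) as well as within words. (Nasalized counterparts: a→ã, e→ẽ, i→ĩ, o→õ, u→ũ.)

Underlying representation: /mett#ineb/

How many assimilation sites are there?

1

/i/ before nasal /n/ → [ĩ]
1 segment changes.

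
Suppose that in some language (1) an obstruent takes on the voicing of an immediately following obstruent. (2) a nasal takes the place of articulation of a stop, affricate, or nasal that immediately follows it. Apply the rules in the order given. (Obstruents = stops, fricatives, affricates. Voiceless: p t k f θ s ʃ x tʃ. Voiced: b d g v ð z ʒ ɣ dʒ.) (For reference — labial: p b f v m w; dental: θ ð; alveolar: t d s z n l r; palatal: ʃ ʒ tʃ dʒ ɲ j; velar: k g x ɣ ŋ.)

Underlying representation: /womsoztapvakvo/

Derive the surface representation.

[womsostabvagvo]

Rule 1: /z/ before /t/ (voiceless) → [s]
Rule 1: /p/ before /v/ (voiced) → [b]
Rule 1: /k/ before /v/ (voiced) → [g]
After rule 1: womsostabvagvo
Rule 2: no segment meets the rule's conditions; no change.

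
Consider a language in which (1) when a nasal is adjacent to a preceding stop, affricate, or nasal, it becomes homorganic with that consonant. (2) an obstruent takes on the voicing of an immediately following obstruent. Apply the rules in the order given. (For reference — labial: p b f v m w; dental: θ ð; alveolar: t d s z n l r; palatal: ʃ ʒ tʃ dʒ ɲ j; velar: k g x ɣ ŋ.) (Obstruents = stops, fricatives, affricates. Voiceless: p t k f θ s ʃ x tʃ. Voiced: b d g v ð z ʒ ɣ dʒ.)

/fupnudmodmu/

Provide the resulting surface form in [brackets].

[fupmudnodnu]

Rule 1: /n/ after /p/ (labial) → [m]
Rule 1: /m/ after /d/ (alveolar) → [n]
Rule 1: /m/ after /d/ (alveolar) → [n]
After rule 1: fupmudnodnu
Rule 2: no segment meets the rule's conditions; no change.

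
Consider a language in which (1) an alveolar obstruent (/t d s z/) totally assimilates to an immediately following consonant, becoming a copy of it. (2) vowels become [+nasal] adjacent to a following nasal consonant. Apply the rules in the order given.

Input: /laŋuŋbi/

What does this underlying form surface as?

Rule 1: no segment meets the rule's conditions; no change.
After rule 1: laŋuŋbi
Rule 2: /a/ before nasal /ŋ/ → [ã]
Rule 2: /u/ before nasal /ŋ/ → [ũ]

[lãŋũŋbi]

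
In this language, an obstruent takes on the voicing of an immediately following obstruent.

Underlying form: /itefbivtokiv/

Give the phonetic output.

[itevbiftokiv]

/f/ before /b/ (voiced) → [v]
/v/ before /t/ (voiceless) → [f]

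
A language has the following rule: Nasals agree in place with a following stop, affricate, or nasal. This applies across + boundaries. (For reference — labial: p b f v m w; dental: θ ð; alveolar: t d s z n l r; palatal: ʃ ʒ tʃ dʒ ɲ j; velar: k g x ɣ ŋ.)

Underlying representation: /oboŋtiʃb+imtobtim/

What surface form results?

[obontiʃb+intobtim]

/ŋ/ before /t/ (alveolar) → [n]
/m/ before /t/ (alveolar) → [n]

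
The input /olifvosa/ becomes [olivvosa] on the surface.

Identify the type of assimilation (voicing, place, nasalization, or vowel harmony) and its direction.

/f/→[v].
Each target copies a feature from the following segment, so the direction is regressive.

voicing assimilation, regressive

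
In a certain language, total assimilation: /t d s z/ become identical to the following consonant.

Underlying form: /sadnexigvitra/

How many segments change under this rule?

2

/d/ before /n/ → [n] (total assimilation)
/t/ before /r/ → [r] (total assimilation)
2 segments change.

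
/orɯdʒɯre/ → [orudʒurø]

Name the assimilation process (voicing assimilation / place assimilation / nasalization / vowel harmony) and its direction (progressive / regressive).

vowel harmony, progressive

/ɯ/→[u] /ɯ/→[u] /e/→[ø].
Vowels agree with the first vowel, so the harmony is progressive.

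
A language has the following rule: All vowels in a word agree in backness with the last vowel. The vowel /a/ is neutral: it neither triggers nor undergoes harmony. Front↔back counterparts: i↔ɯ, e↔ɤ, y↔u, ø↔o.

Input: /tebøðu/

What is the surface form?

/e/ harmonizes with /u/ ([+back]) → [ɤ]
/ø/ harmonizes with /u/ ([+back]) → [o]

[tɤboðu]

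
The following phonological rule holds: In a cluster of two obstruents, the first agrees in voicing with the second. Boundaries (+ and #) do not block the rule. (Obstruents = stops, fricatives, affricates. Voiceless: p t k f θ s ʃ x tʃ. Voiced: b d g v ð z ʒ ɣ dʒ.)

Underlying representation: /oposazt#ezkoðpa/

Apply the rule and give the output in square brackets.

/z/ before /t/ (voiceless) → [s]
/z/ before /k/ (voiceless) → [s]
/ð/ before /p/ (voiceless) → [θ]

[oposast#eskoθpa]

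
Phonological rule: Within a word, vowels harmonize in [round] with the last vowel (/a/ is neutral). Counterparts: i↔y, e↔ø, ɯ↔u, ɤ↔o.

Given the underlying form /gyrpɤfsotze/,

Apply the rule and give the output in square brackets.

/y/ harmonizes with /e/ ([-round]) → [i]
/o/ harmonizes with /e/ ([-round]) → [ɤ]

[girpɤfsɤtze]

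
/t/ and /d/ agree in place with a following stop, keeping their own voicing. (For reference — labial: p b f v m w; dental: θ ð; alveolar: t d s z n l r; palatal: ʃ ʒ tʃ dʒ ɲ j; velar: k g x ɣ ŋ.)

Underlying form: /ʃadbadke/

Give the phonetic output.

[ʃabbagke]

/d/ before /b/ (labial) → [b]
/d/ before /k/ (velar) → [g]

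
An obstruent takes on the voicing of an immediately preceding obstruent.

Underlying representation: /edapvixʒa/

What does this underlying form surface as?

[edapfixʃa]

/v/ after /p/ (voiceless) → [f]
/ʒ/ after /x/ (voiceless) → [ʃ]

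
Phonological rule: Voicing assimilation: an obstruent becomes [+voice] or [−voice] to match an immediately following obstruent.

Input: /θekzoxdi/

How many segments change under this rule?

2

/k/ before /z/ (voiced) → [g]
/x/ before /d/ (voiced) → [ɣ]
2 segments change.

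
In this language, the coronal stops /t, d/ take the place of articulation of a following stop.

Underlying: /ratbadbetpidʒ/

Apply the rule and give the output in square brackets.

/t/ before /b/ (labial) → [p]
/d/ before /b/ (labial) → [b]
/t/ before /p/ (labial) → [p]

[rapbabbeppidʒ]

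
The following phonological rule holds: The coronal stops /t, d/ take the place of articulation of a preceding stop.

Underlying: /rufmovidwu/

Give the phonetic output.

[rufmovidwu]

no segment meets the rule's conditions; no change.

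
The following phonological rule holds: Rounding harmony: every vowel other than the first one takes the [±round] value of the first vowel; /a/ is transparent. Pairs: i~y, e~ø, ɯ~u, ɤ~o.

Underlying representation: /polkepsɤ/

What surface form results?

[polkøpso]

/e/ harmonizes with /o/ ([+round]) → [ø]
/ɤ/ harmonizes with /o/ ([+round]) → [o]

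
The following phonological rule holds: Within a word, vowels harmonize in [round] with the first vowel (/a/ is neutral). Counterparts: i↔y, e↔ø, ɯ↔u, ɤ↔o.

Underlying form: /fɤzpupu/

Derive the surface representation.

/u/ harmonizes with /ɤ/ ([-round]) → [ɯ]
/u/ harmonizes with /ɤ/ ([-round]) → [ɯ]

[fɤzpɯpɯ]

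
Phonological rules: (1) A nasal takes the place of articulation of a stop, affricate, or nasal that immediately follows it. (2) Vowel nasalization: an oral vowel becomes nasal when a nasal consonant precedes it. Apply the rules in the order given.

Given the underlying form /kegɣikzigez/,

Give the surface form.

[kegɣikzigez]

Rule 1: no segment meets the rule's conditions; no change.
After rule 1: kegɣikzigez
Rule 2: no segment meets the rule's conditions; no change.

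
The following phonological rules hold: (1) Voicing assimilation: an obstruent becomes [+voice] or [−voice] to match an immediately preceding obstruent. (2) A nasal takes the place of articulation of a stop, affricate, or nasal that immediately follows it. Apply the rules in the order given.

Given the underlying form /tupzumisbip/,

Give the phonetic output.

Rule 1: /z/ after /p/ (voiceless) → [s]
Rule 1: /b/ after /s/ (voiceless) → [p]
After rule 1: tupsumispip
Rule 2: no segment meets the rule's conditions; no change.

[tupsumispip]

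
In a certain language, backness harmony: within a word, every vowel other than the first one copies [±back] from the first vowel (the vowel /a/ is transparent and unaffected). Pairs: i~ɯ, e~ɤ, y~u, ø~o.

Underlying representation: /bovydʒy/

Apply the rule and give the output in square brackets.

[bovudʒu]

/y/ harmonizes with /o/ ([+back]) → [u]
/y/ harmonizes with /o/ ([+back]) → [u]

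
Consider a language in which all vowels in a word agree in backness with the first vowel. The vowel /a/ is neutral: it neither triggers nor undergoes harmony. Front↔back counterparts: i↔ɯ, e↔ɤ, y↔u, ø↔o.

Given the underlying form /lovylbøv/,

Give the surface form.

[lovulbov]

/y/ harmonizes with /o/ ([+back]) → [u]
/ø/ harmonizes with /o/ ([+back]) → [o]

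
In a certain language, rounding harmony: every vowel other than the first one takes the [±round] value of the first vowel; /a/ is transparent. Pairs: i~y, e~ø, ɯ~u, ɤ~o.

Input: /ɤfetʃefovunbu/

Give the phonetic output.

/o/ harmonizes with /ɤ/ ([-round]) → [ɤ]
/u/ harmonizes with /ɤ/ ([-round]) → [ɯ]
/u/ harmonizes with /ɤ/ ([-round]) → [ɯ]

[ɤfetʃefɤvɯnbɯ]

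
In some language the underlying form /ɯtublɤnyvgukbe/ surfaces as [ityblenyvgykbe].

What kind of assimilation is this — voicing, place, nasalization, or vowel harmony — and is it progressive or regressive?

vowel harmony, regressive

/ɯ/→[i] /u/→[y] /ɤ/→[e] /u/→[y].
Vowels agree with the last vowel, so the harmony is regressive.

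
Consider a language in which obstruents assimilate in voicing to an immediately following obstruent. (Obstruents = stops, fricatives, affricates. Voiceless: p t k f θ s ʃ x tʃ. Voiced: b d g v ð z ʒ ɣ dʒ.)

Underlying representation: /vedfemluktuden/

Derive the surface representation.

[vetfemluktuden]

/d/ before /f/ (voiceless) → [t]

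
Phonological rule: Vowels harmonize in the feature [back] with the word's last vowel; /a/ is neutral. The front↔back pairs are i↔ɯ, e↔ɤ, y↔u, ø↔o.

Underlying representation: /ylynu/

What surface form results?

/y/ harmonizes with /u/ ([+back]) → [u]
/y/ harmonizes with /u/ ([+back]) → [u]

[ulunu]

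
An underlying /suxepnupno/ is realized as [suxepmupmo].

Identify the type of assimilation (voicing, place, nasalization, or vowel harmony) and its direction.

/n/→[m] /n/→[m].
Each target copies a feature from the preceding segment, so the direction is progressive.

place assimilation, progressive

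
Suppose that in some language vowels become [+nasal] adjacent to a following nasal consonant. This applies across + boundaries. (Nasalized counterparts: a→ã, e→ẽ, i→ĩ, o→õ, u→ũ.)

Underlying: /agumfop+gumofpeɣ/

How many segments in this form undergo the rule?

/u/ before nasal /m/ → [ũ]
/u/ before nasal /m/ → [ũ]
2 segments change.

2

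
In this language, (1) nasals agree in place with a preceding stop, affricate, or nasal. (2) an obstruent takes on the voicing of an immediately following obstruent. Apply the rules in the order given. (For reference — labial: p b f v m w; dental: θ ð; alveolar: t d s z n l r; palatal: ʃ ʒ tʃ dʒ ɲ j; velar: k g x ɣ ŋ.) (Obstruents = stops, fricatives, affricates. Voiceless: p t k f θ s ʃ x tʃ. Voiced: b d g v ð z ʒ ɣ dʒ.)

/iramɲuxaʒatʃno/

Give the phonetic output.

[irammuxaʒatʃɲo]

Rule 1: /ɲ/ after /m/ (labial) → [m]
Rule 1: /n/ after /tʃ/ (palatal) → [ɲ]
After rule 1: irammuxaʒatʃɲo
Rule 2: no segment meets the rule's conditions; no change.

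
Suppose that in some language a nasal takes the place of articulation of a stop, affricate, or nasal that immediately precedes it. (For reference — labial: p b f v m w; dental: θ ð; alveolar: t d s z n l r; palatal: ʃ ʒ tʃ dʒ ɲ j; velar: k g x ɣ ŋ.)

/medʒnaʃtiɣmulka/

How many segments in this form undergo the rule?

/n/ after /dʒ/ (palatal) → [ɲ]
1 segment changes.

1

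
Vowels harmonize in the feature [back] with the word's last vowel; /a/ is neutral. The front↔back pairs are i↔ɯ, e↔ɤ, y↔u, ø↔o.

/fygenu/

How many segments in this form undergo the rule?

/y/ harmonizes with /u/ ([+back]) → [u]
/e/ harmonizes with /u/ ([+back]) → [ɤ]
2 segments change.

2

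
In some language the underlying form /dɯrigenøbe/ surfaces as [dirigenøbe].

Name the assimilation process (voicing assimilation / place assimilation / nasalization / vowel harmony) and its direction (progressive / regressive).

vowel harmony, regressive

/ɯ/→[i].
Vowels agree with the last vowel, so the harmony is regressive.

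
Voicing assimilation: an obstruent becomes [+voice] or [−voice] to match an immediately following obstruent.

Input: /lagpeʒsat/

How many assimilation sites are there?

2

/g/ before /p/ (voiceless) → [k]
/ʒ/ before /s/ (voiceless) → [ʃ]
2 segments change.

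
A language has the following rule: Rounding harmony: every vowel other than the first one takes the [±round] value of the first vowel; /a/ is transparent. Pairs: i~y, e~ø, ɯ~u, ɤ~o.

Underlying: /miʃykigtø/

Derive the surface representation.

/y/ harmonizes with /i/ ([-round]) → [i]
/ø/ harmonizes with /i/ ([-round]) → [e]

[miʃikigte]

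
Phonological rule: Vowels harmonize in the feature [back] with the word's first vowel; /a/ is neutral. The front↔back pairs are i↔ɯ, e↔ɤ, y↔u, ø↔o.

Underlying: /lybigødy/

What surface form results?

no segment meets the rule's conditions; no change.

[lybigødy]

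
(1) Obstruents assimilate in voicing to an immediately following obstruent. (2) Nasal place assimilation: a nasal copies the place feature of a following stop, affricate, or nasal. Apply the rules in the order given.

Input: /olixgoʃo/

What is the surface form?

Rule 1: /x/ before /g/ (voiced) → [ɣ]
After rule 1: oliɣgoʃo
Rule 2: no segment meets the rule's conditions; no change.

[oliɣgoʃo]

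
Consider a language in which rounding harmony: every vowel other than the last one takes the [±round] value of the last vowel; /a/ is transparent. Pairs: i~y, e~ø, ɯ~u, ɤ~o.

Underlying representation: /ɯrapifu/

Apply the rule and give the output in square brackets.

/ɯ/ harmonizes with /u/ ([+round]) → [u]
/i/ harmonizes with /u/ ([+round]) → [y]

[urapyfu]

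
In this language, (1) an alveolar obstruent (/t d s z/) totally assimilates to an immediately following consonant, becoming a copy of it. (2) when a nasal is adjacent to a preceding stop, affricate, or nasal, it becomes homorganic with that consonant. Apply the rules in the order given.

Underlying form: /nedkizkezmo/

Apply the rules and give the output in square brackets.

Rule 1: /d/ before /k/ → [k] (total assimilation)
Rule 1: /z/ before /k/ → [k] (total assimilation)
Rule 1: /z/ before /m/ → [m] (total assimilation)
After rule 1: nekkikkemmo
Rule 2: no segment meets the rule's conditions; no change.

[nekkikkemmo]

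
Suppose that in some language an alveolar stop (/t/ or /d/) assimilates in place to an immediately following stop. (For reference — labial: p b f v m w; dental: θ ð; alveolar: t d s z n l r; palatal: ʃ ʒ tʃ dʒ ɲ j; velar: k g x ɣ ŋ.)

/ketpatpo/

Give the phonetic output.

[keppappo]

/t/ before /p/ (labial) → [p]
/t/ before /p/ (labial) → [p]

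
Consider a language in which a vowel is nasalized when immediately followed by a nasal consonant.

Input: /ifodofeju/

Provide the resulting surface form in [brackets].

no segment meets the rule's conditions; no change.

[ifodofeju]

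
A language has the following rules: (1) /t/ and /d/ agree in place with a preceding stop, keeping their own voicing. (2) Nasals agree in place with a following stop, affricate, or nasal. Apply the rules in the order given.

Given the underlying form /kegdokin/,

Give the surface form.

Rule 1: /d/ after /g/ (velar) → [g]
After rule 1: keggokin
Rule 2: no segment meets the rule's conditions; no change.

[keggokin]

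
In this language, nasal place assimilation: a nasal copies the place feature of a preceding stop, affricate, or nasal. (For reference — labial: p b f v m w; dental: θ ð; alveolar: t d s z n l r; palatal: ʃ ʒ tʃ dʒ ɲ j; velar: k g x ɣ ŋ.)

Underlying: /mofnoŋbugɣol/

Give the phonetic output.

[mofnoŋbugɣol]

no segment meets the rule's conditions; no change.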